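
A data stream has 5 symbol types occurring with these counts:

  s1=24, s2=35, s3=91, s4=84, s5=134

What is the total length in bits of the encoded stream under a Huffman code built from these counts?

Merge the two smallest weights repeatedly:
merge s1(24) and s2(35): 59
merge 59 and s4(84): 143
merge s3(91) and s5(134): 225
merge 143 and 225: 368
Total encoded bits = sum of merged weights = 59 + 143 + 225 + 368 = 795.

795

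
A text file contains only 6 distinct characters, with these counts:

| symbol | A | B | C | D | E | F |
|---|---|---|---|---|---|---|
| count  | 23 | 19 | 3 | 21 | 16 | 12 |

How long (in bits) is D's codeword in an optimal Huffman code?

Repeatedly merge the two smallest:
merge C(3) and F(12): 15
merge 15 and E(16): 31
merge B(19) and D(21): 40
merge A(23) and 31: 54
merge 40 and 54: 94
D sits 2 levels below the root, so its codeword is 2 bits.

2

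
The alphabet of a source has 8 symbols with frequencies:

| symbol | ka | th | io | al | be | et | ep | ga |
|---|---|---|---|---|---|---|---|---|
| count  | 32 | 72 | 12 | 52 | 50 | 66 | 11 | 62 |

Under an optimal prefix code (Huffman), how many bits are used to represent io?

Build the tree from the bottom:
merge ep(11) and io(12): 23
merge 23 and ka(32): 55
merge be(50) and al(52): 102
merge 55 and ga(62): 117
merge et(66) and th(72): 138
merge 102 and 117: 219
merge 138 and 219: 357
io's leaf is at depth 5, giving a 5-bit codeword.

5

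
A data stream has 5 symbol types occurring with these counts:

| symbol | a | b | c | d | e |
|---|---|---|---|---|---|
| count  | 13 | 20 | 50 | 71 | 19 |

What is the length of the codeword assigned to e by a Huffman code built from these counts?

Repeatedly merge the two smallest:
combine a(13), e(19) → 32
combine b(20), 32 → 52
combine c(50), 52 → 102
combine d(71), 102 → 173
e's leaf is at depth 4, giving a 4-bit codeword.

4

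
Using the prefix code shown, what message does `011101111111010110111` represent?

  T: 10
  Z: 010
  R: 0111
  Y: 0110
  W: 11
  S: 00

RRWWZWR

Read left to right; each codeword is recognised as soon as it completes (prefix code):
  0111→R | 0111→R | 11→W | 11→W | 010→Z | 11→W | 0111→R
Decoded message: RRWWZWR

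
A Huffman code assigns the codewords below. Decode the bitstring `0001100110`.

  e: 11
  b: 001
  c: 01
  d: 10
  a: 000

aebd

Read left to right; each codeword is recognised as soon as it completes (prefix code):
  000→a | 11→e | 001→b | 10→d
Decoded message: aebd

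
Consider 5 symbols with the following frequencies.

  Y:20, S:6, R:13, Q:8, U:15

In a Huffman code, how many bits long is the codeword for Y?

2

Build the tree from the bottom:
combine S(6), Q(8) → 14
combine R(13), 14 → 27
combine U(15), Y(20) → 35
combine 27, 35 → 62
Y's leaf is at depth 2, giving a 2-bit codeword.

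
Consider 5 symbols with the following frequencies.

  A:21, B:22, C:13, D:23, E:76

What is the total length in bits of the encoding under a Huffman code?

313

Greedily combine the two least-frequent nodes:
merge C(13) and A(21): 34
merge B(22) and D(23): 45
merge 34 and 45: 79
merge E(76) and 79: 155
Each symbol's bit-cost is frequency × depth; summing gives 313 bits (equivalently 34 + 45 + 79 + 155).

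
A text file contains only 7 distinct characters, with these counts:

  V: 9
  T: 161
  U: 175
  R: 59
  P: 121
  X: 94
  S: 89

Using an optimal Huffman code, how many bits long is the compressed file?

Merge the two smallest weights repeatedly:
merge V(9) and R(59): 68
merge 68 and S(89): 157
merge X(94) and P(121): 215
merge 157 and T(161): 318
merge U(175) and 215: 390
merge 318 and 390: 708
Total encoded bits = sum of merged weights = 68 + 157 + 215 + 318 + 390 + 708 = 1856.

1856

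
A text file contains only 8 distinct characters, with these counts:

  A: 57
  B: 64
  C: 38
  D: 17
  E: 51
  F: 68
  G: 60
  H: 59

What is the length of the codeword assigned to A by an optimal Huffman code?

3

Build the tree from the bottom:
combine D(17), C(38) → 55
combine E(51), 55 → 106
combine A(57), H(59) → 116
combine G(60), B(64) → 124
combine F(68), 106 → 174
combine 116, 124 → 240
combine 174, 240 → 414
A sits 3 levels below the root, so its codeword is 3 bits.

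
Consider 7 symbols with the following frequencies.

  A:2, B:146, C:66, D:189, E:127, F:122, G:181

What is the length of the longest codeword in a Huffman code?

Merge the two lowest-weight nodes at each step:
combine A(2), C(66) → 68
combine 68, F(122) → 190
combine E(127), B(146) → 273
combine G(181), D(189) → 370
combine 190, 273 → 463
combine 370, 463 → 833
Maximum depth reached is 4.

4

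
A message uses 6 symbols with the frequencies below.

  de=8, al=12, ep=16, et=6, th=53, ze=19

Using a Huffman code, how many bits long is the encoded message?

Merge the two smallest weights repeatedly:
merge et(6) and de(8): 14
merge al(12) and 14: 26
merge ep(16) and ze(19): 35
merge 26 and 35: 61
merge th(53) and 61: 114
Each symbol's bit-cost is frequency × depth; summing gives 250 bits (equivalently 14 + 26 + 35 + 61 + 114).

250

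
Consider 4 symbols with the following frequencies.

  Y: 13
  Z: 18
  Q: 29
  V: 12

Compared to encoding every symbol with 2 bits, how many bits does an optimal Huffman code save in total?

4

Fixed-length: 2 bits × 72 symbols = 144 bits.
Huffman merges:
combine V(12), Y(13) → 25
combine Z(18), 25 → 43
combine Q(29), 43 → 72
Huffman total = 25 + 43 + 72 = 140 bits.
Saving = 144 − 140 = 4 bits.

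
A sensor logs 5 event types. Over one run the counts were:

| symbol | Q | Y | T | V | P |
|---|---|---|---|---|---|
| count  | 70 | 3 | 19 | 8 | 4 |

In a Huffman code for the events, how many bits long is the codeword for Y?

Huffman merges, smallest pair first:
merge Y(3) and P(4): 7
merge 7 and V(8): 15
merge 15 and T(19): 34
merge 34 and Q(70): 104
Y sits 4 levels below the root, so its codeword is 4 bits.

4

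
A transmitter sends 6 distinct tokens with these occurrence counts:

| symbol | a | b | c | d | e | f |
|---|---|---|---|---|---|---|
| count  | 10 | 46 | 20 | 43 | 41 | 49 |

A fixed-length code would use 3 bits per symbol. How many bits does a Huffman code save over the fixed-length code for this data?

Fixed-length: 3 bits × 209 symbols = 627 bits.
Huffman merges:
combine a(10), c(20) → 30
combine 30, e(41) → 71
combine d(43), b(46) → 89
combine f(49), 71 → 120
combine 89, 120 → 209
Huffman total = 30 + 71 + 89 + 120 + 209 = 519 bits.
Saving = 627 − 519 = 108 bits.

108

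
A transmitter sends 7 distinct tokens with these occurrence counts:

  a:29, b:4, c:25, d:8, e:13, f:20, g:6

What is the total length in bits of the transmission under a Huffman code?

Build the Huffman tree bottom-up:
combine b(4), g(6) → 10
combine d(8), 10 → 18
combine e(13), 18 → 31
combine f(20), c(25) → 45
combine a(29), 31 → 60
combine 45, 60 → 105
Each symbol's bit-cost is frequency × depth; summing gives 269 bits (equivalently 10 + 18 + 31 + 45 + 60 + 105).

269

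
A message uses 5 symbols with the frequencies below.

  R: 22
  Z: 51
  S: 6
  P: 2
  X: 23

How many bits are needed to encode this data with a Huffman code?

195

Build the Huffman tree bottom-up:
P(2) + S(6) → 8
8 + R(22) → 30
X(23) + 30 → 53
Z(51) + 53 → 104
The encoded length is the sum of every internal node's weight: 8 + 30 + 53 + 104 = 195 bits.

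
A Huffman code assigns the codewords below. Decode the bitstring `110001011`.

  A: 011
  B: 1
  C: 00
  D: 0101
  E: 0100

BBCDB

Read left to right; each codeword is recognised as soon as it completes (prefix code):
  1→B | 1→B | 00→C | 0101→D | 1→B
Decoded message: BBCDB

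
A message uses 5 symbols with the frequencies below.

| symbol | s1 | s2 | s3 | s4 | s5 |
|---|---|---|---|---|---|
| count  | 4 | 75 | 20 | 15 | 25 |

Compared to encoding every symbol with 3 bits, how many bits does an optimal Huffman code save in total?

Fixed-length: 3 bits × 139 symbols = 417 bits.
Huffman merges:
combine s1(4), s4(15) → 19
combine 19, s3(20) → 39
combine s5(25), 39 → 64
combine 64, s2(75) → 139
Huffman total = 19 + 39 + 64 + 139 = 261 bits.
Saving = 417 − 261 = 156 bits.

156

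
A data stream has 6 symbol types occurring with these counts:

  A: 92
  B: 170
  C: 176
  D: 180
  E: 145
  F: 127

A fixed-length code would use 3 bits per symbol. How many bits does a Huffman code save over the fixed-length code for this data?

356

Fixed-length: 3 bits × 890 symbols = 2670 bits.
Huffman merges:
A(92) + F(127) → 219
E(145) + B(170) → 315
C(176) + D(180) → 356
219 + 315 → 534
356 + 534 → 890
Huffman total = 219 + 315 + 356 + 534 + 890 = 2314 bits.
Saving = 2670 − 2314 = 356 bits.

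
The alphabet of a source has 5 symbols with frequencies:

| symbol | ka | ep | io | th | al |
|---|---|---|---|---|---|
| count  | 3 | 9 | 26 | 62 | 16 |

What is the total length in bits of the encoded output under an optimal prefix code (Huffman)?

Merge the two smallest weights repeatedly:
ka(3) + ep(9) → 12
12 + al(16) → 28
io(26) + 28 → 54
54 + th(62) → 116
The encoded length is the sum of every internal node's weight: 12 + 28 + 54 + 116 = 210 bits.

210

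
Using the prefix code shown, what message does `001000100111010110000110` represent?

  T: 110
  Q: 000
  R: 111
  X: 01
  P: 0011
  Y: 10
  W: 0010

Read left to right; each codeword is recognised as soon as it completes (prefix code):
  0010→W | 0010→W | 01→X | 110→T | 10→Y | 110→T | 000→Q | 110→T
Decoded message: WWXTYTQT

WWXTYTQT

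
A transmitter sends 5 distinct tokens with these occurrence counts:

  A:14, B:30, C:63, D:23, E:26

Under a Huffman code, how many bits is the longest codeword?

3

Merge the two lowest-weight nodes at each step:
combine A(14), D(23) → 37
combine E(26), B(30) → 56
combine 37, 56 → 93
combine C(63), 93 → 156
The first pair merged (A, D) ends up deepest, at depth 3.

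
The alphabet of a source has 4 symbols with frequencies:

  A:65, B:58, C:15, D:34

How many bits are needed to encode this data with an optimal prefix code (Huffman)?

328

Build the Huffman tree bottom-up:
C(15) + D(34) → 49
49 + B(58) → 107
A(65) + 107 → 172
The encoded length is the sum of every internal node's weight: 49 + 107 + 172 = 328 bits.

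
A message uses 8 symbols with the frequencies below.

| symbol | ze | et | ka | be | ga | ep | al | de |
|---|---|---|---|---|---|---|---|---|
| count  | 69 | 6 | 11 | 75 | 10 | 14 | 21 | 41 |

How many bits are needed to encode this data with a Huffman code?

634

Build the Huffman tree bottom-up:
merge et(6) and ga(10): 16
merge ka(11) and ep(14): 25
merge 16 and al(21): 37
merge 25 and 37: 62
merge de(41) and 62: 103
merge ze(69) and be(75): 144
merge 103 and 144: 247
Each symbol's bit-cost is frequency × depth; summing gives 634 bits (equivalently 16 + 25 + 37 + 62 + 103 + 144 + 247).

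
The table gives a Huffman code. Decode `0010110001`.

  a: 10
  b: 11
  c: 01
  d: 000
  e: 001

ecae

Read left to right; each codeword is recognised as soon as it completes (prefix code):
  001→e | 01→c | 10→a | 001→e
Decoded message: ecae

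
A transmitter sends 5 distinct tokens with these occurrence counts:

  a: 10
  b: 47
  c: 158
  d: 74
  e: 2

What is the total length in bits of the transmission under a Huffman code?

Build the Huffman tree bottom-up:
combine e(2), a(10) → 12
combine 12, b(47) → 59
combine 59, d(74) → 133
combine 133, c(158) → 291
The encoded length is the sum of every internal node's weight: 12 + 59 + 133 + 291 = 495 bits.

495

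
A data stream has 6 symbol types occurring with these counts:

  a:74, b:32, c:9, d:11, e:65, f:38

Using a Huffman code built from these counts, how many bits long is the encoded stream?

Build the Huffman tree bottom-up:
merge c(9) and d(11): 20
merge 20 and b(32): 52
merge f(38) and 52: 90
merge e(65) and a(74): 139
merge 90 and 139: 229
Each symbol's bit-cost is frequency × depth; summing gives 530 bits (equivalently 20 + 52 + 90 + 139 + 229).

530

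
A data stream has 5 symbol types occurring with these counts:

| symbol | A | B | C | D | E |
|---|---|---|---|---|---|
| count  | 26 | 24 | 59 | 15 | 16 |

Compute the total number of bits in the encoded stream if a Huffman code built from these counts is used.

Build the Huffman tree bottom-up:
D(15) + E(16) → 31
B(24) + A(26) → 50
31 + 50 → 81
C(59) + 81 → 140
Each symbol's bit-cost is frequency × depth; summing gives 302 bits (equivalently 31 + 50 + 81 + 140).

302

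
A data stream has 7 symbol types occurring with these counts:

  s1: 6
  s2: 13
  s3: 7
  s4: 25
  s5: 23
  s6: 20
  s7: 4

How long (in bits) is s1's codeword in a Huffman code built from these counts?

5

Repeatedly merge the two smallest:
combine s7(4), s1(6) → 10
combine s3(7), 10 → 17
combine s2(13), 17 → 30
combine s6(20), s5(23) → 43
combine s4(25), 30 → 55
combine 43, 55 → 98
The subtree containing s1 is merged 5 times, so code length = 5.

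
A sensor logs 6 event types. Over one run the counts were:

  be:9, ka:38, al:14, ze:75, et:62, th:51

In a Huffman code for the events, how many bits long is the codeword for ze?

Build the tree from the bottom:
merge be(9) and al(14): 23
merge 23 and ka(38): 61
merge th(51) and 61: 112
merge et(62) and ze(75): 137
merge 112 and 137: 249
ze's leaf is at depth 2, giving a 2-bit codeword.

2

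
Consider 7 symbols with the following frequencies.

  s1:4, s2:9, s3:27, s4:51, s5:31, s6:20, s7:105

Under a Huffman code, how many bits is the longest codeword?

5

Merge the two lowest-weight nodes at each step:
merge s1(4) and s2(9): 13
merge 13 and s6(20): 33
merge s3(27) and s5(31): 58
merge 33 and s4(51): 84
merge 58 and 84: 142
merge s7(105) and 142: 247
The first pair merged (s1, s2) ends up deepest, at depth 5.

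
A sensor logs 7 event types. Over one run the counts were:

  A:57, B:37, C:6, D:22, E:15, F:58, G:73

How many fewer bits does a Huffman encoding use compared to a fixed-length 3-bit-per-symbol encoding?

Fixed-length: 3 bits × 268 symbols = 804 bits.
Huffman merges:
C(6) + E(15) → 21
21 + D(22) → 43
B(37) + 43 → 80
A(57) + F(58) → 115
G(73) + 80 → 153
115 + 153 → 268
Huffman total = 21 + 43 + 80 + 115 + 153 + 268 = 680 bits.
Saving = 804 − 680 = 124 bits.

124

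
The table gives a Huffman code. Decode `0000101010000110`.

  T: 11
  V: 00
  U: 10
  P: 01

Read left to right; each codeword is recognised as soon as it completes (prefix code):
  00→V | 00→V | 10→U | 10→U | 10→U | 00→V | 01→P | 10→U
Decoded message: VVUUUVPU

VVUUUVPU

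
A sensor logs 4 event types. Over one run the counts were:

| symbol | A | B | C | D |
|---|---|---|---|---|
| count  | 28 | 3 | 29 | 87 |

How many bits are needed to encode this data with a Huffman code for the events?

Build the Huffman tree bottom-up:
merge B(3) and A(28): 31
merge C(29) and 31: 60
merge 60 and D(87): 147
Each symbol's bit-cost is frequency × depth; summing gives 238 bits (equivalently 31 + 60 + 147).

238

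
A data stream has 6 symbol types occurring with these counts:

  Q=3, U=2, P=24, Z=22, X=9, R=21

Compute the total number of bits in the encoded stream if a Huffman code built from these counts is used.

181

Greedily combine the two least-frequent nodes:
U(2) + Q(3) → 5
5 + X(9) → 14
14 + R(21) → 35
Z(22) + P(24) → 46
35 + 46 → 81
The encoded length is the sum of every internal node's weight: 5 + 14 + 35 + 46 + 81 = 181 bits.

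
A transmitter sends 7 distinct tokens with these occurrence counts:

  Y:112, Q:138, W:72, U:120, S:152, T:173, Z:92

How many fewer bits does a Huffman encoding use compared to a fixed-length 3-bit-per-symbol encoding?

173

Fixed-length: 3 bits × 859 symbols = 2577 bits.
Huffman merges:
merge W(72) and Z(92): 164
merge Y(112) and U(120): 232
merge Q(138) and S(152): 290
merge 164 and T(173): 337
merge 232 and 290: 522
merge 337 and 522: 859
Huffman total = 164 + 232 + 290 + 337 + 522 + 859 = 2404 bits.
Saving = 2577 − 2404 = 173 bits.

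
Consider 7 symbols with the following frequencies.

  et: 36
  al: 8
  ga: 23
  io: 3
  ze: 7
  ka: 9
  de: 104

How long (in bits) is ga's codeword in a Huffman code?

3

Huffman merges, smallest pair first:
merge io(3) and ze(7): 10
merge al(8) and ka(9): 17
merge 10 and 17: 27
merge ga(23) and 27: 50
merge et(36) and 50: 86
merge 86 and de(104): 190
ga's leaf is at depth 3, giving a 3-bit codeword.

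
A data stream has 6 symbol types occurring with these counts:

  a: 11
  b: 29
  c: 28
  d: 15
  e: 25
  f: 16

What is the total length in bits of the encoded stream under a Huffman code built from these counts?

315

Greedily combine the two least-frequent nodes:
a(11) + d(15) → 26
f(16) + e(25) → 41
26 + c(28) → 54
b(29) + 41 → 70
54 + 70 → 124
The encoded length is the sum of every internal node's weight: 26 + 41 + 54 + 70 + 124 = 315 bits.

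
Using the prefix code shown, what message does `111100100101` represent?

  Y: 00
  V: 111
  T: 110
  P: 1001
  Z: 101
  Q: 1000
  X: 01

Read left to right; each codeword is recognised as soon as it completes (prefix code):
  111→V | 1001→P | 00→Y | 101→Z
Decoded message: VPYZ

VPYZ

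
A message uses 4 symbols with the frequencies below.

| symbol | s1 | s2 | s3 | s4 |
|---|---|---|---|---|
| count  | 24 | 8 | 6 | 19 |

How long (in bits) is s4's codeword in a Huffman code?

2

Huffman merges, smallest pair first:
combine s3(6), s2(8) → 14
combine 14, s4(19) → 33
combine s1(24), 33 → 57
The subtree containing s4 is merged 2 times, so code length = 2.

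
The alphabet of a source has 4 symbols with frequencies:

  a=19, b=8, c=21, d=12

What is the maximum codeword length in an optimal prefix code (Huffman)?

3

Merge the two lowest-weight nodes at each step:
merge b(8) and d(12): 20
merge a(19) and 20: 39
merge c(21) and 39: 60
The first pair merged (b, d) ends up deepest, at depth 3.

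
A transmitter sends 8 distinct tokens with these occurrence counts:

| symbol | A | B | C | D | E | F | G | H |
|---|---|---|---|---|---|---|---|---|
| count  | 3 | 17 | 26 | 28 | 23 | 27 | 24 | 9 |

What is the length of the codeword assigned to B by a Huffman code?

Huffman merges, smallest pair first:
combine A(3), H(9) → 12
combine 12, B(17) → 29
combine E(23), G(24) → 47
combine C(26), F(27) → 53
combine D(28), 29 → 57
combine 47, 53 → 100
combine 57, 100 → 157
B's leaf is at depth 3, giving a 3-bit codeword.

3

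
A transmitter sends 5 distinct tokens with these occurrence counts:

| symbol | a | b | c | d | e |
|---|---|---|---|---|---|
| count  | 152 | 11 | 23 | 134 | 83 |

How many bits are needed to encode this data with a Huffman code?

Build the Huffman tree bottom-up:
b(11) + c(23) → 34
34 + e(83) → 117
117 + d(134) → 251
a(152) + 251 → 403
Each symbol's bit-cost is frequency × depth; summing gives 805 bits (equivalently 34 + 117 + 251 + 403).

805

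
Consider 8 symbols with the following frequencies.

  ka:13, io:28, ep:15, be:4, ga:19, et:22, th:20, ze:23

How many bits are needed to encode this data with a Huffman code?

421

Greedily combine the two least-frequent nodes:
combine be(4), ka(13) → 17
combine ep(15), 17 → 32
combine ga(19), th(20) → 39
combine et(22), ze(23) → 45
combine io(28), 32 → 60
combine 39, 45 → 84
combine 60, 84 → 144
The encoded length is the sum of every internal node's weight: 17 + 32 + 39 + 45 + 60 + 84 + 144 = 421 bits.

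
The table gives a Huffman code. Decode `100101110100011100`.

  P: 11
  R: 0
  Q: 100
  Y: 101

Read left to right; each codeword is recognised as soon as it completes (prefix code):
  100→Q | 101→Y | 11→P | 0→R | 100→Q | 0→R | 11→P | 100→Q
Decoded message: QYPRQRPQ

QYPRQRPQ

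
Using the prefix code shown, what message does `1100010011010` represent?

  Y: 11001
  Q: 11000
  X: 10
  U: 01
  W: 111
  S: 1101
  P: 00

QXUXX

Read left to right; each codeword is recognised as soon as it completes (prefix code):
  11000→Q | 10→X | 01→U | 10→X | 10→X
Decoded message: QXUXX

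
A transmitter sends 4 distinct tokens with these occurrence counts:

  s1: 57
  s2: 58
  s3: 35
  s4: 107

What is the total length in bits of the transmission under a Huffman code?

499

Merge the two smallest weights repeatedly:
s3(35) + s1(57) → 92
s2(58) + 92 → 150
s4(107) + 150 → 257
Each symbol's bit-cost is frequency × depth; summing gives 499 bits (equivalently 92 + 150 + 257).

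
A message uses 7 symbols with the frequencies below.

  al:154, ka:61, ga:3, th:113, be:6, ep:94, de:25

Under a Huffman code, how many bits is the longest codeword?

5

Merge the two lowest-weight nodes at each step:
combine ga(3), be(6) → 9
combine 9, de(25) → 34
combine 34, ka(61) → 95
combine ep(94), 95 → 189
combine th(113), al(154) → 267
combine 189, 267 → 456
The first pair merged (ga, be) ends up deepest, at depth 5.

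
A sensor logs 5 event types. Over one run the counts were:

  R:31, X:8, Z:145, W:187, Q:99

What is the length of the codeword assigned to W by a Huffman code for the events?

Build the tree from the bottom:
X(8) + R(31) → 39
39 + Q(99) → 138
138 + Z(145) → 283
W(187) + 283 → 470
W is a child of the root — depth 1, so its codeword is a single bit.

1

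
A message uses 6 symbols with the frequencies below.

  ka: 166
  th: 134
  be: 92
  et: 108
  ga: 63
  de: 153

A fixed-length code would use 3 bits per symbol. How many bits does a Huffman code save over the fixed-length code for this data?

Fixed-length: 3 bits × 716 symbols = 2148 bits.
Huffman merges:
combine ga(63), be(92) → 155
combine et(108), th(134) → 242
combine de(153), 155 → 308
combine ka(166), 242 → 408
combine 308, 408 → 716
Huffman total = 155 + 242 + 308 + 408 + 716 = 1829 bits.
Saving = 2148 − 1829 = 319 bits.

319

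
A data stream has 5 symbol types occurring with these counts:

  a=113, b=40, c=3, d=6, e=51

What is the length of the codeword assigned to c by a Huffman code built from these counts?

4

Build the tree from the bottom:
merge c(3) and d(6): 9
merge 9 and b(40): 49
merge 49 and e(51): 100
merge 100 and a(113): 213
The subtree containing c is merged 4 times, so code length = 4.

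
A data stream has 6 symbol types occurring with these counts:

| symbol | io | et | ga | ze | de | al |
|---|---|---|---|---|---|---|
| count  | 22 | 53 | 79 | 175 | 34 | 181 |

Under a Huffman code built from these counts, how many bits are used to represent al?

Repeatedly merge the two smallest:
combine io(22), de(34) → 56
combine et(53), 56 → 109
combine ga(79), 109 → 188
combine ze(175), al(181) → 356
combine 188, 356 → 544
al's leaf is at depth 2, giving a 2-bit codeword.

2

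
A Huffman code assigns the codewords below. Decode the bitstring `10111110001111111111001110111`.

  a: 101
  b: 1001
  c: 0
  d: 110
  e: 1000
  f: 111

afefffbdf

Read left to right; each codeword is recognised as soon as it completes (prefix code):
  101→a | 111→f | 1000→e | 111→f | 111→f | 111→f | 1001→b | 110→d | 111→f
Decoded message: afefffbdf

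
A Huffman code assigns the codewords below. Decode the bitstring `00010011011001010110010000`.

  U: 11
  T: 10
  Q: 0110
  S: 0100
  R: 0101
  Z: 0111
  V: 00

Read left to right; each codeword is recognised as soon as it completes (prefix code):
  00→V | 0100→S | 11→U | 0110→Q | 0101→R | 0110→Q | 0100→S | 00→V
Decoded message: VSUQRQSV

VSUQRQSV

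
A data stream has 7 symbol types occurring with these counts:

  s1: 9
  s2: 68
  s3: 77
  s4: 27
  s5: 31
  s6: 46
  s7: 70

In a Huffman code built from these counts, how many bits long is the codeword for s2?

Repeatedly merge the two smallest:
merge s1(9) and s4(27): 36
merge s5(31) and 36: 67
merge s6(46) and 67: 113
merge s2(68) and s7(70): 138
merge s3(77) and 113: 190
merge 138 and 190: 328
s2's leaf is at depth 2, giving a 2-bit codeword.

2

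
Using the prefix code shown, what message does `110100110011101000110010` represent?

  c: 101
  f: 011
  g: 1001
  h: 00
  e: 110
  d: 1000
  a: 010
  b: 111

eggedea

Read left to right; each codeword is recognised as soon as it completes (prefix code):
  110→e | 1001→g | 1001→g | 110→e | 1000→d | 110→e | 010→a
Decoded message: eggedea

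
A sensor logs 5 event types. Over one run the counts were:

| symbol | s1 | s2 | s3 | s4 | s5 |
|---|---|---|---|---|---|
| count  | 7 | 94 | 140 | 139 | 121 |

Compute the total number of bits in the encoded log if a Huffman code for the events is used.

1103

Merge the two smallest weights repeatedly:
s1(7) + s2(94) → 101
101 + s5(121) → 222
s4(139) + s3(140) → 279
222 + 279 → 501
Each symbol's bit-cost is frequency × depth; summing gives 1103 bits (equivalently 101 + 222 + 279 + 501).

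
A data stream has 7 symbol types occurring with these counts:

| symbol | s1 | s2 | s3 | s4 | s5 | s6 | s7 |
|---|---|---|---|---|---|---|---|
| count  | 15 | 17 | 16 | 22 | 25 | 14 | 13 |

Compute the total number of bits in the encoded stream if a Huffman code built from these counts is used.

Greedily combine the two least-frequent nodes:
s7(13) + s6(14) → 27
s1(15) + s3(16) → 31
s2(17) + s4(22) → 39
s5(25) + 27 → 52
31 + 39 → 70
52 + 70 → 122
Each symbol's bit-cost is frequency × depth; summing gives 341 bits (equivalently 27 + 31 + 39 + 52 + 70 + 122).

341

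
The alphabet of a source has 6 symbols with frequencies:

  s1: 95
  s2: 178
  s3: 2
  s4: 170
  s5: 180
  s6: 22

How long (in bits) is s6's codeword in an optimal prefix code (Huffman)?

Repeatedly merge the two smallest:
combine s3(2), s6(22) → 24
combine 24, s1(95) → 119
combine 119, s4(170) → 289
combine s2(178), s5(180) → 358
combine 289, 358 → 647
s6 sits 4 levels below the root, so its codeword is 4 bits.

4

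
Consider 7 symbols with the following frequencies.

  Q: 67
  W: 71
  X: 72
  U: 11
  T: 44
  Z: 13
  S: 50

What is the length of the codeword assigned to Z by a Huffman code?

Repeatedly merge the two smallest:
merge U(11) and Z(13): 24
merge 24 and T(44): 68
merge S(50) and Q(67): 117
merge 68 and W(71): 139
merge X(72) and 117: 189
merge 139 and 189: 328
Z's leaf is at depth 4, giving a 4-bit codeword.

4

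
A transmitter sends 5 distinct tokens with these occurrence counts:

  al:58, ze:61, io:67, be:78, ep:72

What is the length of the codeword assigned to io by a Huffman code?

2

Build the tree from the bottom:
combine al(58), ze(61) → 119
combine io(67), ep(72) → 139
combine be(78), 119 → 197
combine 139, 197 → 336
io's leaf is at depth 2, giving a 2-bit codeword.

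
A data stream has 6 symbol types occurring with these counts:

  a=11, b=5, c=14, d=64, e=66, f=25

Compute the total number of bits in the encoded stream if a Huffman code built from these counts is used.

405

Build the Huffman tree bottom-up:
merge b(5) and a(11): 16
merge c(14) and 16: 30
merge f(25) and 30: 55
merge 55 and d(64): 119
merge e(66) and 119: 185
Total encoded bits = sum of merged weights = 16 + 30 + 55 + 119 + 185 = 405.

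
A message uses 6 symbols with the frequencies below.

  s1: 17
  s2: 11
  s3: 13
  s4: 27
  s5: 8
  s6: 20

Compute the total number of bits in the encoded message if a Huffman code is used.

Build the Huffman tree bottom-up:
merge s5(8) and s2(11): 19
merge s3(13) and s1(17): 30
merge 19 and s6(20): 39
merge s4(27) and 30: 57
merge 39 and 57: 96
Total encoded bits = sum of merged weights = 19 + 30 + 39 + 57 + 96 = 241.

241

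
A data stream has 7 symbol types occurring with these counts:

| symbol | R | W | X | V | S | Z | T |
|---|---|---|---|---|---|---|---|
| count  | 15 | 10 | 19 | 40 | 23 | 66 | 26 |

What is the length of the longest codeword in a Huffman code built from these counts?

4

Merge the two lowest-weight nodes at each step:
merge W(10) and R(15): 25
merge X(19) and S(23): 42
merge 25 and T(26): 51
merge V(40) and 42: 82
merge 51 and Z(66): 117
merge 82 and 117: 199
Maximum depth reached is 4.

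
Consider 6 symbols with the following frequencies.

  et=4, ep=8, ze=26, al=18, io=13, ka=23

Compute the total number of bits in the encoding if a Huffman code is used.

Merge the two smallest weights repeatedly:
combine et(4), ep(8) → 12
combine 12, io(13) → 25
combine al(18), ka(23) → 41
combine 25, ze(26) → 51
combine 41, 51 → 92
Total encoded bits = sum of merged weights = 12 + 25 + 41 + 51 + 92 = 221.

221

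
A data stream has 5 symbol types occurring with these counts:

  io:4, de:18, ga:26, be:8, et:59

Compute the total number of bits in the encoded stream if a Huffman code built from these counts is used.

213

Build the Huffman tree bottom-up:
merge io(4) and be(8): 12
merge 12 and de(18): 30
merge ga(26) and 30: 56
merge 56 and et(59): 115
Each symbol's bit-cost is frequency × depth; summing gives 213 bits (equivalently 12 + 30 + 56 + 115).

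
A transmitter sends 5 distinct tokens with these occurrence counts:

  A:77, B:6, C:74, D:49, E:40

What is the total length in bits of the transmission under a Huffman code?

538

Greedily combine the two least-frequent nodes:
combine B(6), E(40) → 46
combine 46, D(49) → 95
combine C(74), A(77) → 151
combine 95, 151 → 246
Total encoded bits = sum of merged weights = 46 + 95 + 151 + 246 = 538.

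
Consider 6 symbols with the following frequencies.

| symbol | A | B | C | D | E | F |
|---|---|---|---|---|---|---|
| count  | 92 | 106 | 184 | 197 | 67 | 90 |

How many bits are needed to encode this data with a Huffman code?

Merge the two smallest weights repeatedly:
merge E(67) and F(90): 157
merge A(92) and B(106): 198
merge 157 and C(184): 341
merge D(197) and 198: 395
merge 341 and 395: 736
The encoded length is the sum of every internal node's weight: 157 + 198 + 341 + 395 + 736 = 1827 bits.

1827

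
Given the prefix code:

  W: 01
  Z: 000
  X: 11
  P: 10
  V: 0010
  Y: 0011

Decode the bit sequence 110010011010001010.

XVWPPVP

Read left to right; each codeword is recognised as soon as it completes (prefix code):
  11→X | 0010→V | 01→W | 10→P | 10→P | 0010→V | 10→P
Decoded message: XVWPPVP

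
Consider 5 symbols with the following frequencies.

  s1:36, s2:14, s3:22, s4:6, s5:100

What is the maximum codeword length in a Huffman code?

Merge the two lowest-weight nodes at each step:
merge s4(6) and s2(14): 20
merge 20 and s3(22): 42
merge s1(36) and 42: 78
merge 78 and s5(100): 178
The rarest symbols sit at the bottom; the longest codeword is 4 bits.

4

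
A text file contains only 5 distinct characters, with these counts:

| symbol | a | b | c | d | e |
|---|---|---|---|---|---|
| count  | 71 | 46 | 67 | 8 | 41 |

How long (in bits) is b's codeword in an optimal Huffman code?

Repeatedly merge the two smallest:
d(8) + e(41) → 49
b(46) + 49 → 95
c(67) + a(71) → 138
95 + 138 → 233
b's leaf is at depth 2, giving a 2-bit codeword.

2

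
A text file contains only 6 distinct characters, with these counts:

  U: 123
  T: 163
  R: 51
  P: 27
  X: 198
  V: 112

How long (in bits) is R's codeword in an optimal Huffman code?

Repeatedly merge the two smallest:
merge P(27) and R(51): 78
merge 78 and V(112): 190
merge U(123) and T(163): 286
merge 190 and X(198): 388
merge 286 and 388: 674
R's leaf is at depth 4, giving a 4-bit codeword.

4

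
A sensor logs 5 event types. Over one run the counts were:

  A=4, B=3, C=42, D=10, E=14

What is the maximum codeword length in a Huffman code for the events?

4

Merge the two lowest-weight nodes at each step:
B(3) + A(4) → 7
7 + D(10) → 17
E(14) + 17 → 31
31 + C(42) → 73
The first pair merged (B, A) ends up deepest, at depth 4.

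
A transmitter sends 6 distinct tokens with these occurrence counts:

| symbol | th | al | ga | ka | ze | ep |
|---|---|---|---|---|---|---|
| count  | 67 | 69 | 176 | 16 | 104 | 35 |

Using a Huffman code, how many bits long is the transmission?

1100

Build the Huffman tree bottom-up:
combine ka(16), ep(35) → 51
combine 51, th(67) → 118
combine al(69), ze(104) → 173
combine 118, 173 → 291
combine ga(176), 291 → 467
Total encoded bits = sum of merged weights = 51 + 118 + 173 + 291 + 467 = 1100.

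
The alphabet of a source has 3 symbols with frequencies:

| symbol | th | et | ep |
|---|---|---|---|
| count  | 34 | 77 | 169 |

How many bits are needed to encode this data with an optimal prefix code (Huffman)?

Greedily combine the two least-frequent nodes:
merge th(34) and et(77): 111
merge 111 and ep(169): 280
The encoded length is the sum of every internal node's weight: 111 + 280 = 391 bits.

391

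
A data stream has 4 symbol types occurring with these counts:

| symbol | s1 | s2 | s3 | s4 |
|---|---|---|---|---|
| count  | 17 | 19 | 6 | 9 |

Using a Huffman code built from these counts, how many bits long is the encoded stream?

Build the Huffman tree bottom-up:
merge s3(6) and s4(9): 15
merge 15 and s1(17): 32
merge s2(19) and 32: 51
Each symbol's bit-cost is frequency × depth; summing gives 98 bits (equivalently 15 + 32 + 51).

98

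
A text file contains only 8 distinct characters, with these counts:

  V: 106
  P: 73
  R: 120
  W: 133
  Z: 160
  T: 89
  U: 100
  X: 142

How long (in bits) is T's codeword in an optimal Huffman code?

Build the tree from the bottom:
merge P(73) and T(89): 162
merge U(100) and V(106): 206
merge R(120) and W(133): 253
merge X(142) and Z(160): 302
merge 162 and 206: 368
merge 253 and 302: 555
merge 368 and 555: 923
T's leaf is at depth 3, giving a 3-bit codeword.

3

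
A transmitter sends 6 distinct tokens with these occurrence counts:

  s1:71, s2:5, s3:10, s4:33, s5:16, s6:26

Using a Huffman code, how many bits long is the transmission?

354

Merge the two smallest weights repeatedly:
s2(5) + s3(10) → 15
15 + s5(16) → 31
s6(26) + 31 → 57
s4(33) + 57 → 90
s1(71) + 90 → 161
Total encoded bits = sum of merged weights = 15 + 31 + 57 + 90 + 161 = 354.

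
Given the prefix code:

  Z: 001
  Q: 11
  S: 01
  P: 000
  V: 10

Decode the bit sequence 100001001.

Read left to right; each codeword is recognised as soon as it completes (prefix code):
  10→V | 000→P | 10→V | 01→S
Decoded message: VPVS

VPVS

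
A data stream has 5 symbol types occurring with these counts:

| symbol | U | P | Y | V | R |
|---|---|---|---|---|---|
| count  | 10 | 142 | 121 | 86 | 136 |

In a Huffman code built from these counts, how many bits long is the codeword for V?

Build the tree from the bottom:
merge U(10) and V(86): 96
merge 96 and Y(121): 217
merge R(136) and P(142): 278
merge 217 and 278: 495
V sits 3 levels below the root, so its codeword is 3 bits.

3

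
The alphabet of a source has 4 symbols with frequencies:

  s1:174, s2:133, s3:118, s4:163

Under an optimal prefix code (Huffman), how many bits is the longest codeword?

Merge the two lowest-weight nodes at each step:
merge s3(118) and s2(133): 251
merge s4(163) and s1(174): 337
merge 251 and 337: 588
The first pair merged (s3, s2) ends up deepest, at depth 2.

2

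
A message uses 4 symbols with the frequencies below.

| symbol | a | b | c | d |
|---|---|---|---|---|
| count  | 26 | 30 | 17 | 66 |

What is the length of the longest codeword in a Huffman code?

3

Merge the two lowest-weight nodes at each step:
c(17) + a(26) → 43
b(30) + 43 → 73
d(66) + 73 → 139
The rarest symbols sit at the bottom; the longest codeword is 3 bits.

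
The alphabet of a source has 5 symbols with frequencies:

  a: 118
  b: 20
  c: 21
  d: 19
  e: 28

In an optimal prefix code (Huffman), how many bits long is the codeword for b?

Repeatedly merge the two smallest:
combine d(19), b(20) → 39
combine c(21), e(28) → 49
combine 39, 49 → 88
combine 88, a(118) → 206
The subtree containing b is merged 3 times, so code length = 3.

3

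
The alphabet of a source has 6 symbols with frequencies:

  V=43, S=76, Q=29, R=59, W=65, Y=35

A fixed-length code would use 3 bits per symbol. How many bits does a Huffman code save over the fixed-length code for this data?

141

Fixed-length: 3 bits × 307 symbols = 921 bits.
Huffman merges:
merge Q(29) and Y(35): 64
merge V(43) and R(59): 102
merge 64 and W(65): 129
merge S(76) and 102: 178
merge 129 and 178: 307
Huffman total = 64 + 102 + 129 + 178 + 307 = 780 bits.
Saving = 921 − 780 = 141 bits.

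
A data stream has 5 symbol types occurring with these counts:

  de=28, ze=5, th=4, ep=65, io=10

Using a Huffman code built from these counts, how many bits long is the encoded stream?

Merge the two smallest weights repeatedly:
th(4) + ze(5) → 9
9 + io(10) → 19
19 + de(28) → 47
47 + ep(65) → 112
The encoded length is the sum of every internal node's weight: 9 + 19 + 47 + 112 = 187 bits.

187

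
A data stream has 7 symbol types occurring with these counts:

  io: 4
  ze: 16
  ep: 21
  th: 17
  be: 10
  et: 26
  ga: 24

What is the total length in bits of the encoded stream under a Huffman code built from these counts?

Build the Huffman tree bottom-up:
combine io(4), be(10) → 14
combine 14, ze(16) → 30
combine th(17), ep(21) → 38
combine ga(24), et(26) → 50
combine 30, 38 → 68
combine 50, 68 → 118
The encoded length is the sum of every internal node's weight: 14 + 30 + 38 + 50 + 68 + 118 = 318 bits.

318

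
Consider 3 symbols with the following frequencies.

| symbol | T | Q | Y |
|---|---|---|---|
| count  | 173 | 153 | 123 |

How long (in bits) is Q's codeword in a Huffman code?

Build the tree from the bottom:
combine Y(123), Q(153) → 276
combine T(173), 276 → 449
The subtree containing Q is merged 2 times, so code length = 2.

2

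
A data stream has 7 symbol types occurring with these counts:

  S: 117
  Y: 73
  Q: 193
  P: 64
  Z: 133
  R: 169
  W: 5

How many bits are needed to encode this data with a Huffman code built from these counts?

1969

Merge the two smallest weights repeatedly:
combine W(5), P(64) → 69
combine 69, Y(73) → 142
combine S(117), Z(133) → 250
combine 142, R(169) → 311
combine Q(193), 250 → 443
combine 311, 443 → 754
Total encoded bits = sum of merged weights = 69 + 142 + 250 + 311 + 443 + 754 = 1969.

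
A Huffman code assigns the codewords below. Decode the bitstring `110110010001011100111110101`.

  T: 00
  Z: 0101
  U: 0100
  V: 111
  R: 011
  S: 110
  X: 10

SSUZSRVZ

Read left to right; each codeword is recognised as soon as it completes (prefix code):
  110→S | 110→S | 0100→U | 0101→Z | 110→S | 011→R | 111→V | 0101→Z
Decoded message: SSUZSRVZ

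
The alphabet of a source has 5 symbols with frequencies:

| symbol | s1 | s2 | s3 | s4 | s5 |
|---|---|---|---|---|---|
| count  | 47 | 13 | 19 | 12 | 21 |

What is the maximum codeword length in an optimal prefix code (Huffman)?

3

Merge the two lowest-weight nodes at each step:
s4(12) + s2(13) → 25
s3(19) + s5(21) → 40
25 + 40 → 65
s1(47) + 65 → 112
The rarest symbols sit at the bottom; the longest codeword is 3 bits.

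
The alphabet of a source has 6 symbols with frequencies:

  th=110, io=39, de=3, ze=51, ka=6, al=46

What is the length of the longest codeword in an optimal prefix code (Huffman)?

5

Merge the two lowest-weight nodes at each step:
combine de(3), ka(6) → 9
combine 9, io(39) → 48
combine al(46), 48 → 94
combine ze(51), 94 → 145
combine th(110), 145 → 255
The first pair merged (de, ka) ends up deepest, at depth 5.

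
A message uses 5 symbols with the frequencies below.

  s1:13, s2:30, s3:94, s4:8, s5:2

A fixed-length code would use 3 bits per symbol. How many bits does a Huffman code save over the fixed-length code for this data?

Fixed-length: 3 bits × 147 symbols = 441 bits.
Huffman merges:
s5(2) + s4(8) → 10
10 + s1(13) → 23
23 + s2(30) → 53
53 + s3(94) → 147
Huffman total = 10 + 23 + 53 + 147 = 233 bits.
Saving = 441 − 233 = 208 bits.

208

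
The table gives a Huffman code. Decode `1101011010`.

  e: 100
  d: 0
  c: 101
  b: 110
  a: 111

Read left to right; each codeword is recognised as soon as it completes (prefix code):
  110→b | 101→c | 101→c | 0→d
Decoded message: bccd

bccd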